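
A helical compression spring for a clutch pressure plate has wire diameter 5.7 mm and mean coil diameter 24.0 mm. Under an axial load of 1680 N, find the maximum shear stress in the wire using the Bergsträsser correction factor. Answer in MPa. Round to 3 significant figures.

Spring index C = D/d = 24.0/5.7 = 4.2105
K_B = (4C+2)/(4C−3) = 18.842/13.842 = 1.3612
τ₀ = 8FD/(πd³) = 8·1680·24.0/(π·5.7³) = 322560/581.8 = 554.42 MPa
τ_max = K·τ₀ = 1.3612 × 554.42 = 754.68 MPa

755 MPa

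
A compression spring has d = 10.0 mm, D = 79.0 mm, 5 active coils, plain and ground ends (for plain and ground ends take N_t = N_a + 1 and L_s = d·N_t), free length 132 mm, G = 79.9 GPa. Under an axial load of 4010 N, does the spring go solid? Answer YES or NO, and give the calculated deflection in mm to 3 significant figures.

YES, δ = 99.0 mm

k = Gd⁴/(8D³N_a) = (79.9×10³)(10.0⁴)/(8·79.0³·5) = 40.514 N/mm
N_t = 6; L_s = 10.0·6 = 60 mm; δ_solid = L₀ − L_s = 132 − 60 = 72 mm
δ = F/k = 4010/40.514 = 98.978 mm
δ ≥ δ_solid → spring goes solid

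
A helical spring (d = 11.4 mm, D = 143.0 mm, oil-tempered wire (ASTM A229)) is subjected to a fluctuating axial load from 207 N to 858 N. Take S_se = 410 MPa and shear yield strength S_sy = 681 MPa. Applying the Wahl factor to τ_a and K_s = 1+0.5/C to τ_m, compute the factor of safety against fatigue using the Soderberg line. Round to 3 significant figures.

C = D/d = 143.0/11.4 = 12.5439; K_W = (4C−1)/(4C−4)+0.615/C = 1.1140; K_s = 1+0.5/C = 1.0399
F_a = (F_max−F_min)/2 = 325.5 N; F_m = (F_max+F_min)/2 = 532.5 N
τ_a = K_W·8F_aD/(πd³) = 1.1140 × 80.004 = 89.124 MPa
τ_m = K_s·8F_mD/(πd³) = 1.0399 × 130.88 = 136.1 MPa
Soderberg: 1/n_f = τ_a/S_se + τ_m/S_sy = 89.124/410 + 136.1/681 = 0.21738 + 0.19985 = 0.41723
n_f = 1/0.41723 = 2.397

2.40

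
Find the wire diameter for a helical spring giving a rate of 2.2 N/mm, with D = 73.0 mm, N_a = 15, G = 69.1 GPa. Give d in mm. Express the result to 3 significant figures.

d = (8D³N_a·k / G)^(1/4) = (8·73.0³·15·2.2 / (69.1×10³))^0.25
  = (1486.3)^0.25 = 6.2090 mm

6.21 mm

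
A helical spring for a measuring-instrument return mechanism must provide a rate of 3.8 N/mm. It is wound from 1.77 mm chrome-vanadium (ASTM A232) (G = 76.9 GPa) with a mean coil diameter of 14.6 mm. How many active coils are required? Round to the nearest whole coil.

8

N_a = Gd⁴/(8D³k) = (76.9×10³ × 1.77⁴)/(8 × 14.6³ × 3.8)
    = 754778 / 94608.9 = 7.978 → 8 coils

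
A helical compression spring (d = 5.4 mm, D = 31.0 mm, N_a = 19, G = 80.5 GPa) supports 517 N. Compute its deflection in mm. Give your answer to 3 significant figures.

k = Gd⁴/(8D³N_a) = (80.5×10³)(5.4⁴)/(8·31.0³·19) = 15.116 N/mm
δ = F/k = 517 / 15.116 = 34.202 mm

34.2 mm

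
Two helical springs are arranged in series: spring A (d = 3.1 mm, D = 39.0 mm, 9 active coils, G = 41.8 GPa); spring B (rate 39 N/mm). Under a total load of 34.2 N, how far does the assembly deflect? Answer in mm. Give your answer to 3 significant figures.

38.7 mm

k_A = Gd⁴/(8D³N_a) = (41.8×10³)(3.1⁴)/(8·39.0³·9) = 0.90385 N/mm
Series: 1/k_eq = 1/0.90385 + 1/39 = 1.132; k_eq = 0.88338 N/mm
δ = F/k_eq = 34.2/0.88338 = 38.715 mm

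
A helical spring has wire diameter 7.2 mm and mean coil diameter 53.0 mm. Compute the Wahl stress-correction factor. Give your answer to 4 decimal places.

C = D/d = 53.0/7.2 = 7.3611
K_W = (4C−1)/(4C−4) + 0.615/C = 28.444/25.444 + 0.0835 = 1.2015

1.2015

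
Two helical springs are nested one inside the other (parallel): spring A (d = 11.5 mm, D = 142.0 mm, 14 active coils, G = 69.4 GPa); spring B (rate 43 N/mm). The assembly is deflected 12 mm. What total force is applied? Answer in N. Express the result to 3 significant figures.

561 N

k_A = Gd⁴/(8D³N_a) = (69.4×10³)(11.5⁴)/(8·142.0³·14) = 3.785 N/mm
Parallel: k_eq = 3.785 + 43 = 46.785 N/mm
F = k_eq·δ = 46.785·12 = 561.42 N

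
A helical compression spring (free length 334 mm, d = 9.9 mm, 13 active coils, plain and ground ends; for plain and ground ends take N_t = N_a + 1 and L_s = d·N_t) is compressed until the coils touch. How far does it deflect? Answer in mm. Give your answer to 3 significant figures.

N_t = 14; L_s = 9.9·14 = 138.6 mm
δ_solid = L₀ − L_s = 334 − 138.6 = 195.4 mm

195 mm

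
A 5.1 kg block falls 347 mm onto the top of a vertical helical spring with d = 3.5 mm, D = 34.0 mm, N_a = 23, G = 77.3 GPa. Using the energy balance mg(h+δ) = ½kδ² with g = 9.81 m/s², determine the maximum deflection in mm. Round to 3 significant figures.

k = Gd⁴/(8D³N_a) = (77.3×10³)(3.5⁴)/(8·34.0³·23) = 1.604 N/mm
W = mg = 5.1 × 9.81 = 50.031 N
½kδ² − Wδ − Wh = 0 → δ = (W + √(W² + 2kWh))/k
δ = (50.031 + √(2503.1 + 55692.4))/1.604 = (50.031 + 241.24)/1.604 = 181.59 mm

182 mm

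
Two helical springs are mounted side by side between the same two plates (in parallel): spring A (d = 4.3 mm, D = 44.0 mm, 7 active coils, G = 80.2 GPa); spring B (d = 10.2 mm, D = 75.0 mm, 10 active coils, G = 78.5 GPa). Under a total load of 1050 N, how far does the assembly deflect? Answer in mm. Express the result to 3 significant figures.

k_A = Gd⁴/(8D³N_a) = (80.2×10³)(4.3⁴)/(8·44.0³·7) = 5.7478 N/mm
k_B = Gd⁴/(8D³N_a) = (78.5×10³)(10.2⁴)/(8·75.0³·10) = 25.177 N/mm
Parallel: k_eq = 5.7478 + 25.177 = 30.924 N/mm
δ = F/k_eq = 1050/30.924 = 33.954 mm

34.0 mm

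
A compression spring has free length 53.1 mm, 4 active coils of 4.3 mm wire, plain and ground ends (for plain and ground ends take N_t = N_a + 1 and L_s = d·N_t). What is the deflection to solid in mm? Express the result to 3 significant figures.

31.6 mm

N_t = 5; L_s = 4.3·5 = 21.5 mm
δ_solid = L₀ − L_s = 53.1 − 21.5 = 31.6 mm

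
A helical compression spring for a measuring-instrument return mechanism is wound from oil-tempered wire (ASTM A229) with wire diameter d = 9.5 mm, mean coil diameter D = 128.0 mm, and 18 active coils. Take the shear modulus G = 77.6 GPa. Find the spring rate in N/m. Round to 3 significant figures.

2090 N/m

k = Gd⁴/(8D³N_a) = (77.6×10³ × 9.5⁴) / (8 × 128.0³ × 18)
  = 6.32057e+08 / 3.0199e+08 = 2.093 N/mm = 2093 N/m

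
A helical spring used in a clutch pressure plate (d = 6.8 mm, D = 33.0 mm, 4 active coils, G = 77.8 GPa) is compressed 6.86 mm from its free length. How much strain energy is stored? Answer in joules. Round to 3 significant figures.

k = Gd⁴/(8D³N_a) = (77.8×10³)(6.8⁴)/(8·33.0³·4) = 144.65 N/mm
U = ½kδ² = 0.5 × 144.65 × 6.86² = 3403.6 N·mm = 3.4036 J

3.40 J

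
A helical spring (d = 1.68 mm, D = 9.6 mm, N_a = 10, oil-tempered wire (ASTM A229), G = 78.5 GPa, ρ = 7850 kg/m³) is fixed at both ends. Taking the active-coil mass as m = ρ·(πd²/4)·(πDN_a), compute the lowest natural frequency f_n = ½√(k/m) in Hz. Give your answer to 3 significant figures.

k = Gd⁴/(8D³N_a) = (78.5×10³)(1.68⁴)/(8·9.6³·10) = 8.8349 N/mm = 8834.9 N/m
Wire length L = πDN_a = π·9.6·10 = 301.59 mm
m = ρ·(πd²/4)·L = 7850 × 2.2167×10⁻⁶ m² × 0.30159 m = 0.0052481 kg
f_n = ½√(k/m) = 0.5·√(8834.9/0.0052481) = 0.5·√(1.6835e+06) = 648.74 Hz

649 Hz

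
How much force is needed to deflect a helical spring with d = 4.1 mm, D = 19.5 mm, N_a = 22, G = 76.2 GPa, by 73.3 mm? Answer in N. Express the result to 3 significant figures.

1210 N

k = Gd⁴/(8D³N_a) = (76.2×10³)(4.1⁴)/(8·19.5³·22) = 16.5 N/mm
F = k·δ = 16.5 × 73.3 = 1209.4 N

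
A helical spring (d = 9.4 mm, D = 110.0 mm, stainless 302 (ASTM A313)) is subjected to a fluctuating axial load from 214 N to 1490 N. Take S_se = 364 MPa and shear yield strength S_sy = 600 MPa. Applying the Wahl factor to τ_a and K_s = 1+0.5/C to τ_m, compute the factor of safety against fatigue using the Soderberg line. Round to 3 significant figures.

0.860

C = D/d = 110.0/9.4 = 11.7021; K_W = (4C−1)/(4C−4)+0.615/C = 1.1226; K_s = 1+0.5/C = 1.0427
F_a = (F_max−F_min)/2 = 638 N; F_m = (F_max+F_min)/2 = 852 N
τ_a = K_W·8F_aD/(πd³) = 1.1226 × 215.16 = 241.55 MPa
τ_m = K_s·8F_mD/(πd³) = 1.0427 × 287.34 = 299.61 MPa
Soderberg: 1/n_f = τ_a/S_se + τ_m/S_sy = 241.55/364 + 299.61/600 = 0.66360 + 0.49935 = 1.163
n_f = 1/1.163 = 0.8599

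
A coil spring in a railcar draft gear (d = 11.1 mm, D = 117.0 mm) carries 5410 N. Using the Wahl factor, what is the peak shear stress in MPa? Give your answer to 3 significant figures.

1340 MPa

Spring index C = D/d = 117.0/11.1 = 10.5405
K_W = (4C−1)/(4C−4) + 0.615/C = 41.162/38.162 + 0.0583 = 1.1370
τ₀ = 8FD/(πd³) = 8·5410·117.0/(π·11.1³) = 5.06376e+06/4296.5 = 1178.6 MPa
τ_max = K·τ₀ = 1.1370 × 1178.6 = 1340 MPa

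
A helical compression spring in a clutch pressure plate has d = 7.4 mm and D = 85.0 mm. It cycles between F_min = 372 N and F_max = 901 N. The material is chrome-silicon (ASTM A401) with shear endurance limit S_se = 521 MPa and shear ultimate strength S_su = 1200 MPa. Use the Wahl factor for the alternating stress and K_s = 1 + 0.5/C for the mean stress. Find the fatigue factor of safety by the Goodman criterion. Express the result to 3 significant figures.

C = D/d = 85.0/7.4 = 11.4865; K_W = (4C−1)/(4C−4)+0.615/C = 1.1251; K_s = 1+0.5/C = 1.0435
F_a = (F_max−F_min)/2 = 264.5 N; F_m = (F_max+F_min)/2 = 636.5 N
τ_a = K_W·8F_aD/(πd³) = 1.1251 × 141.28 = 158.95 MPa
τ_m = K_s·8F_mD/(πd³) = 1.0435 × 339.99 = 354.79 MPa
Goodman: 1/n_f = τ_a/S_se + τ_m/S_su = 158.95/521 + 354.79/1200 = 0.30509 + 0.29566 = 0.60075
n_f = 1/0.60075 = 1.665

1.66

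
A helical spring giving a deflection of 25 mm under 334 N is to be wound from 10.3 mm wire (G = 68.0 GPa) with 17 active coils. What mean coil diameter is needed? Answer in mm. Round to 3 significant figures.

75.0 mm

Required rate k = F/δ = 334/25 = 13.36 N/mm
D = (Gd⁴/(8N_a·k))^(1/3) = (68.0×10³·10.3⁴/(8·17·13.36))^(1/3)
  = (421223)^(1/3) = 74.9614 mm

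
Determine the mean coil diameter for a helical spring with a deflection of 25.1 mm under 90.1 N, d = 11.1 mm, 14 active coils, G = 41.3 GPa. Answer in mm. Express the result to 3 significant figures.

116 mm

Required rate k = F/δ = 90.1/25.1 = 3.5896 N/mm
D = (Gd⁴/(8N_a·k))^(1/3) = (41.3×10³·11.1⁴/(8·14·3.5896))^(1/3)
  = (1.55946e+06)^(1/3) = 115.9643 mm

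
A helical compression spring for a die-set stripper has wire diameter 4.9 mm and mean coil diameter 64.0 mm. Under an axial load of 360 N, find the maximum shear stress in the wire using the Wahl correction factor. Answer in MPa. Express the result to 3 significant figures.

553 MPa

Spring index C = D/d = 64.0/4.9 = 13.0612
K_W = (4C−1)/(4C−4) + 0.615/C = 51.245/48.245 + 0.0471 = 1.1093
τ₀ = 8FD/(πd³) = 8·360·64.0/(π·4.9³) = 184320/369.61 = 498.69 MPa
τ_max = K·τ₀ = 1.1093 × 498.69 = 553.19 MPa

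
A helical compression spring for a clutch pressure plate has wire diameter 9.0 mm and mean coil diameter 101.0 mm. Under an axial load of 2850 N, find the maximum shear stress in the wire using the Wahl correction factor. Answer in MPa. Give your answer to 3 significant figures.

1130 MPa

Spring index C = D/d = 101.0/9.0 = 11.2222
K_W = (4C−1)/(4C−4) + 0.615/C = 43.889/40.889 + 0.0548 = 1.1282
τ₀ = 8FD/(πd³) = 8·2850·101.0/(π·9.0³) = 2.3028e+06/2290.2 = 1005.5 MPa
τ_max = K·τ₀ = 1.1282 × 1005.5 = 1134.4 MPa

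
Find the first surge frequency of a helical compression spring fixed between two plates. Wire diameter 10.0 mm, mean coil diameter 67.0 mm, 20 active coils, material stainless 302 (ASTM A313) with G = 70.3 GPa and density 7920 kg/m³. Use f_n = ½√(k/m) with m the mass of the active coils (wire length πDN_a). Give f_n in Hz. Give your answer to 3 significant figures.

k = Gd⁴/(8D³N_a) = (70.3×10³)(10.0⁴)/(8·67.0³·20) = 14.609 N/mm = 14609 N/m
Wire length L = πDN_a = π·67.0·20 = 4209.7 mm
m = ρ·(πd²/4)·L = 7920 × 78.54×10⁻⁶ m² × 4.2097 m = 2.6186 kg
f_n = ½√(k/m) = 0.5·√(14609/2.6186) = 0.5·√(5578.8) = 37.346 Hz

37.3 Hz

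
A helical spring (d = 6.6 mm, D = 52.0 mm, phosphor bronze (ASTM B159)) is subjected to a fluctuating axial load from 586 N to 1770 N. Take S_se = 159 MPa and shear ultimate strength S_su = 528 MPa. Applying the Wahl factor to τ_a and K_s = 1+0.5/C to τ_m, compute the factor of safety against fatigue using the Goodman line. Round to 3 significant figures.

C = D/d = 52.0/6.6 = 7.8788; K_W = (4C−1)/(4C−4)+0.615/C = 1.1871; K_s = 1+0.5/C = 1.0635
F_a = (F_max−F_min)/2 = 592 N; F_m = (F_max+F_min)/2 = 1178 N
τ_a = K_W·8F_aD/(πd³) = 1.1871 × 272.67 = 323.68 MPa
τ_m = K_s·8F_mD/(πd³) = 1.0635 × 542.57 = 577 MPa
Goodman: 1/n_f = τ_a/S_se + τ_m/S_su = 323.68/159 + 577/528 = 2.03573 + 1.09281 = 3.1285
n_f = 1/3.1285 = 0.3196

0.320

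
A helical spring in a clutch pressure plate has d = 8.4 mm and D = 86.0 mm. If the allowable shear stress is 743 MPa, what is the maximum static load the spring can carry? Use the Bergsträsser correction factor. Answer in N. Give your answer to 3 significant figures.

C = D/d = 86.0/8.4 = 10.2381
K_B = (4C+2)/(4C−3) = 42.952/37.952 = 1.1317
τ_max = K·8FD/(πd³) → F_max = τ_allow·πd³/(8DK)
F_max = 743·π·8.4³/(8·86.0·1.1317) = 1.3835e+06/778.64 = 1776.8 N

1780 N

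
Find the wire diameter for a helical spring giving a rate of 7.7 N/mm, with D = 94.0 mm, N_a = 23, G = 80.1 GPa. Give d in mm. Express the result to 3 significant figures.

d = (8D³N_a·k / G)^(1/4) = (8·94.0³·23·7.7 / (80.1×10³))^0.25
  = (14691)^0.25 = 11.0094 mm

11.0 mm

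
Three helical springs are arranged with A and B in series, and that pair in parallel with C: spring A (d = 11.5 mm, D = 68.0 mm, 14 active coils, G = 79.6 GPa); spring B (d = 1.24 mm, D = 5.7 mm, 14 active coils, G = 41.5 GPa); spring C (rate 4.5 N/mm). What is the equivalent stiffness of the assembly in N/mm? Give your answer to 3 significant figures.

k_A = Gd⁴/(8D³N_a) = (79.6×10³)(11.5⁴)/(8·68.0³·14) = 39.533 N/mm
k_B = Gd⁴/(8D³N_a) = (41.5×10³)(1.24⁴)/(8·5.7³·14) = 4.7303 N/mm
Springs A,B series: k_AB = 1/(1/39.533+1/4.7303) = 4.2248 N/mm; parallel with C: k_eq = 4.2248+4.5 = 8.7248 N/mm

8.72 N/mm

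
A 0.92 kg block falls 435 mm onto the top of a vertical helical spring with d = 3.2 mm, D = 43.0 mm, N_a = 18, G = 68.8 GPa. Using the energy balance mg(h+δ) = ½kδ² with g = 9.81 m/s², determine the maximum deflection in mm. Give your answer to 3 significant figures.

127 mm

k = Gd⁴/(8D³N_a) = (68.8×10³)(3.2⁴)/(8·43.0³·18) = 0.63012 N/mm
W = mg = 0.92 × 9.81 = 9.0252 N
½kδ² − Wδ − Wh = 0 → δ = (W + √(W² + 2kWh))/k
δ = (9.0252 + √(81.454 + 4947.62))/0.63012 = (9.0252 + 70.916)/0.63012 = 126.87 mm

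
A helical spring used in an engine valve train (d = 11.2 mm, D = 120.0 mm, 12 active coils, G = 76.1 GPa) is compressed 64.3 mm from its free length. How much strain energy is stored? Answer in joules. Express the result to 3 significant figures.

k = Gd⁴/(8D³N_a) = (76.1×10³)(11.2⁴)/(8·120.0³·12) = 7.2184 N/mm
U = ½kδ² = 0.5 × 7.2184 × 64.3² = 14922 N·mm = 14.922 J

14.9 J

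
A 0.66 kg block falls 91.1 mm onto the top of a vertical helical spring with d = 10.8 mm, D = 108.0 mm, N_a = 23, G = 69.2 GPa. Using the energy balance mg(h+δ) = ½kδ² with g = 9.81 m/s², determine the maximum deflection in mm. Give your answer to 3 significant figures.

18.7 mm

k = Gd⁴/(8D³N_a) = (69.2×10³)(10.8⁴)/(8·108.0³·23) = 4.0617 N/mm
W = mg = 0.66 × 9.81 = 6.4746 N
½kδ² − Wδ − Wh = 0 → δ = (W + √(W² + 2kWh))/k
δ = (6.4746 + √(41.92 + 4791.52))/4.0617 = (6.4746 + 69.523)/4.0617 = 18.711 mm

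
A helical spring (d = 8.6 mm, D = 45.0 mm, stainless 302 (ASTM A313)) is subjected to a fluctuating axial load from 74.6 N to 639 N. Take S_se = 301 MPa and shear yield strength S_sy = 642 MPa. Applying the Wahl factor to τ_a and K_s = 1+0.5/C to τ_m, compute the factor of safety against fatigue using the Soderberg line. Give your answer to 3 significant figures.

C = D/d = 45.0/8.6 = 5.2326; K_W = (4C−1)/(4C−4)+0.615/C = 1.2947; K_s = 1+0.5/C = 1.0956
F_a = (F_max−F_min)/2 = 282.2 N; F_m = (F_max+F_min)/2 = 356.8 N
τ_a = K_W·8F_aD/(πd³) = 1.2947 × 50.841 = 65.825 MPa
τ_m = K_s·8F_mD/(πd³) = 1.0956 × 64.281 = 70.423 MPa
Soderberg: 1/n_f = τ_a/S_se + τ_m/S_sy = 65.825/301 + 70.423/642 = 0.21869 + 0.10969 = 0.32838
n_f = 1/0.32838 = 3.045

3.05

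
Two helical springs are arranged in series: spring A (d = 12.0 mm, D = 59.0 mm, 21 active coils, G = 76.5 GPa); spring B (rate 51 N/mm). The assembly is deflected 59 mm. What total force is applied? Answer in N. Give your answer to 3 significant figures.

k_A = Gd⁴/(8D³N_a) = (76.5×10³)(12.0⁴)/(8·59.0³·21) = 45.975 N/mm
Series: 1/k_eq = 1/45.975 + 1/51 = 0.041359; k_eq = 24.179 N/mm
F = k_eq·δ = 24.179·59 = 1426.5 N

1430 N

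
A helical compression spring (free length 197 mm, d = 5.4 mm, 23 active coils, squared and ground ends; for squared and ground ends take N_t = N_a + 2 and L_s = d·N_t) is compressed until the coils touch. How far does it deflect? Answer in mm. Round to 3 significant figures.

62.0 mm

N_t = 25; L_s = 5.4·25 = 135 mm
δ_solid = L₀ − L_s = 197 − 135 = 62 mm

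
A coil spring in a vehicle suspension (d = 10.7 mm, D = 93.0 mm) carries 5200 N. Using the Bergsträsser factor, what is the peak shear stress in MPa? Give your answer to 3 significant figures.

Spring index C = D/d = 93.0/10.7 = 8.6916
K_B = (4C+2)/(4C−3) = 36.766/31.766 = 1.1574
τ₀ = 8FD/(πd³) = 8·5200·93.0/(π·10.7³) = 3.8688e+06/3848.6 = 1005.3 MPa
τ_max = K·τ₀ = 1.1574 × 1005.3 = 1163.5 MPa

1160 MPa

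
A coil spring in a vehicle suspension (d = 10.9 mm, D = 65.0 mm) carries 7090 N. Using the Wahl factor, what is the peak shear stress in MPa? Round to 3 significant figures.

Spring index C = D/d = 65.0/10.9 = 5.9633
K_W = (4C−1)/(4C−4) + 0.615/C = 22.853/19.853 + 0.1031 = 1.2542
τ₀ = 8FD/(πd³) = 8·7090·65.0/(π·10.9³) = 3.6868e+06/4068.5 = 906.19 MPa
τ_max = K·τ₀ = 1.2542 × 906.19 = 1136.6 MPa

1140 MPa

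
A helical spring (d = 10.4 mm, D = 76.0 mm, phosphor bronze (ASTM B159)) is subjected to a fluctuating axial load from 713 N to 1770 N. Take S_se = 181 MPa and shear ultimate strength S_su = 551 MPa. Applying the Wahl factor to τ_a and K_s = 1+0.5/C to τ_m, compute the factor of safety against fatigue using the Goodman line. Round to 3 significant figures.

C = D/d = 76.0/10.4 = 7.3077; K_W = (4C−1)/(4C−4)+0.615/C = 1.2031; K_s = 1+0.5/C = 1.0684
F_a = (F_max−F_min)/2 = 528.5 N; F_m = (F_max+F_min)/2 = 1241.5 N
τ_a = K_W·8F_aD/(πd³) = 1.2031 × 90.928 = 109.39 MPa
τ_m = K_s·8F_mD/(πd³) = 1.0684 × 213.6 = 228.21 MPa
Goodman: 1/n_f = τ_a/S_se + τ_m/S_su = 109.39/181 + 228.21/551 = 0.60438 + 0.41418 = 1.0186
n_f = 1/1.0186 = 0.9818

0.982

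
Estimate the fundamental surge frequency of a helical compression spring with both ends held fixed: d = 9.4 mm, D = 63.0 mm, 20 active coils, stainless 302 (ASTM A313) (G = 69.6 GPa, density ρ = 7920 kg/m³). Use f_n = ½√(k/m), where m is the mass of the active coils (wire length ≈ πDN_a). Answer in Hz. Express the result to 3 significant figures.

k = Gd⁴/(8D³N_a) = (69.6×10³)(9.4⁴)/(8·63.0³·20) = 13.582 N/mm = 13582 N/m
Wire length L = πDN_a = π·63.0·20 = 3958.4 mm
m = ρ·(πd²/4)·L = 7920 × 69.398×10⁻⁶ m² × 3.9584 m = 2.1757 kg
f_n = ½√(k/m) = 0.5·√(13582/2.1757) = 0.5·√(6242.9) = 39.506 Hz

39.5 Hz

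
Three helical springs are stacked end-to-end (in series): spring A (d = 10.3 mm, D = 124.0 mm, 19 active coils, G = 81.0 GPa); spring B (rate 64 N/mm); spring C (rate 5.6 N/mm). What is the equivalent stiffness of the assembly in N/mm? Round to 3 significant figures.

k_A = Gd⁴/(8D³N_a) = (81.0×10³)(10.3⁴)/(8·124.0³·19) = 3.1458 N/mm
Series: 1/k_eq = 1/3.1458 + 1/64 + 1/5.6 = 0.51208; k_eq = 1.9528 N/mm

1.95 N/mm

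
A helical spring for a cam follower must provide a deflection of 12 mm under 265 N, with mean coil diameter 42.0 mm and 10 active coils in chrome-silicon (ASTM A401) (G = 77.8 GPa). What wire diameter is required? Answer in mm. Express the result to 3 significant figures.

Required rate k = F/δ = 265/12 = 22.083 N/mm
d = (8D³N_a·k / G)^(1/4) = (8·42.0³·10·22.083 / (77.8×10³))^0.25
  = (1682.4)^0.25 = 6.4044 mm

6.40 mm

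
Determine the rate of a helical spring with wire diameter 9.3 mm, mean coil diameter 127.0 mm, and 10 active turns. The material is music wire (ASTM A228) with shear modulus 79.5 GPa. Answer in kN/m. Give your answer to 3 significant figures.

3.63 kN/m

k = Gd⁴/(8D³N_a) = (79.5×10³ × 9.3⁴) / (8 × 127.0³ × 10)
  = 5.94701e+08 / 1.63871e+08 = 3.6291 N/mm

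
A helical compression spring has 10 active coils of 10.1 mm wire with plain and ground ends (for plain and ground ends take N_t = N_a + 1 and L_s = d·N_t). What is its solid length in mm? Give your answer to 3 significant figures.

plain and ground ends: N_t = N_a + 1 = 10 + 1 = 11
L_s = d·N_t = 10.1 × 11 = 111.1 mm

111 mm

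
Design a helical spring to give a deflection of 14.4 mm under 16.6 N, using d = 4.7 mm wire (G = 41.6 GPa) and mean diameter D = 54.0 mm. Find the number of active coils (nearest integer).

14

Required rate k = F/δ = 16.6/14.4 = 1.1528 N/mm
N_a = Gd⁴/(8D³k) = (41.6×10³ × 4.7⁴)/(8 × 54.0³ × 1.1528)
    = 2.02995e+07 / 1.45217e+06 = 13.98 → 14 coils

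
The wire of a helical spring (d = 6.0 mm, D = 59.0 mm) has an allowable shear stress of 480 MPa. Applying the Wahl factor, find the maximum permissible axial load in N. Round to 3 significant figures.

601 N

C = D/d = 59.0/6.0 = 9.8333
K_W = (4C−1)/(4C−4) + 0.615/C = 38.333/35.333 + 0.0625 = 1.1474
τ_max = K·8FD/(πd³) → F_max = τ_allow·πd³/(8DK)
F_max = 480·π·6.0³/(8·59.0·1.1474) = 3.2572e+05/541.6 = 601.41 N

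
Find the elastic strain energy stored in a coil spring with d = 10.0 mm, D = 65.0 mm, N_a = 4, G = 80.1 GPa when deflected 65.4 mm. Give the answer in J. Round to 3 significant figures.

195 J

k = Gd⁴/(8D³N_a) = (80.1×10³)(10.0⁴)/(8·65.0³·4) = 91.147 N/mm
U = ½kδ² = 0.5 × 91.147 × 65.4² = 1.9493e+05 N·mm = 194.93 J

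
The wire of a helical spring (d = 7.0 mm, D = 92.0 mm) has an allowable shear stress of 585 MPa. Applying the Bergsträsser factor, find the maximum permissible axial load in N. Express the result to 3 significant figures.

C = D/d = 92.0/7.0 = 13.1429
K_B = (4C+2)/(4C−3) = 54.571/49.571 = 1.1009
τ_max = K·8FD/(πd³) → F_max = τ_allow·πd³/(8DK)
F_max = 585·π·7.0³/(8·92.0·1.1009) = 6.3038e+05/810.24 = 778.02 N

778 N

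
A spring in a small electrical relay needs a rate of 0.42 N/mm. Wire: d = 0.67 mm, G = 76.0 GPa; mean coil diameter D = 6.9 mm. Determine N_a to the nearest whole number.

14

N_a = Gd⁴/(8D³k) = (76.0×10³ × 0.67⁴)/(8 × 6.9³ × 0.42)
    = 15314.9 / 1103.79 = 13.87 → 14 coils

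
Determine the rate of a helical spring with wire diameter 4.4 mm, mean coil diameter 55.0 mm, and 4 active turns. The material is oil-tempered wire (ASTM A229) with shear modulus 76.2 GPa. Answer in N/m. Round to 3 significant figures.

k = Gd⁴/(8D³N_a) = (76.2×10³ × 4.4⁴) / (8 × 55.0³ × 4)
  = 2.85605e+07 / 5.324e+06 = 5.3645 N/mm = 5364.5 N/m

5360 N/m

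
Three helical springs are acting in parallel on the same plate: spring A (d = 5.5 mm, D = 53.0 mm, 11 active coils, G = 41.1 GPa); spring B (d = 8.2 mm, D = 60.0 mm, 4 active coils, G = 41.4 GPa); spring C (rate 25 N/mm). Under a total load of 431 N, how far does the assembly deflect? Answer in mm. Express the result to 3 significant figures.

7.84 mm

k_A = Gd⁴/(8D³N_a) = (41.1×10³)(5.5⁴)/(8·53.0³·11) = 2.8707 N/mm
k_B = Gd⁴/(8D³N_a) = (41.4×10³)(8.2⁴)/(8·60.0³·4) = 27.08 N/mm
Parallel: k_eq = 2.8707 + 27.08 + 25 = 54.951 N/mm
δ = F/k_eq = 431/54.951 = 7.8434 mm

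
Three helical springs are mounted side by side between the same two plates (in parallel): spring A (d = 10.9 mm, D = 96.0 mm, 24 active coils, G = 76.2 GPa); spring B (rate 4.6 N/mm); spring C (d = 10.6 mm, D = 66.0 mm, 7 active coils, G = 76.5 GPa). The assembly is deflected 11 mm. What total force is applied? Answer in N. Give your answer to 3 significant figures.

780 N

k_A = Gd⁴/(8D³N_a) = (76.2×10³)(10.9⁴)/(8·96.0³·24) = 6.3321 N/mm
k_C = Gd⁴/(8D³N_a) = (76.5×10³)(10.6⁴)/(8·66.0³·7) = 59.988 N/mm
Parallel: k_eq = 6.3321 + 4.6 + 59.988 = 70.92 N/mm
F = k_eq·δ = 70.92·11 = 780.12 N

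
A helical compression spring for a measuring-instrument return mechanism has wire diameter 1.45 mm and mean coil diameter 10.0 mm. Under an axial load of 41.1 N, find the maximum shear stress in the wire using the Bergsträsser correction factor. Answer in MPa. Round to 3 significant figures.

413 MPa

Spring index C = D/d = 10.0/1.45 = 6.8966
K_B = (4C+2)/(4C−3) = 29.586/24.586 = 1.2034
τ₀ = 8FD/(πd³) = 8·41.1·10.0/(π·1.45³) = 3288/9.5775 = 343.3 MPa
τ_max = K·τ₀ = 1.2034 × 343.3 = 413.12 MPa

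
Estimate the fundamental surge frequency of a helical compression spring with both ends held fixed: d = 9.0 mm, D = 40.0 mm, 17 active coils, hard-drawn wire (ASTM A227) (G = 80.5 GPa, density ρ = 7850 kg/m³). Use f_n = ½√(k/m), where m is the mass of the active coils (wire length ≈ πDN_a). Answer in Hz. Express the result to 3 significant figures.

119 Hz

k = Gd⁴/(8D³N_a) = (80.5×10³)(9.0⁴)/(8·40.0³·17) = 60.68 N/mm = 60680 N/m
Wire length L = πDN_a = π·40.0·17 = 2136.3 mm
m = ρ·(πd²/4)·L = 7850 × 63.617×10⁻⁶ m² × 2.1363 m = 1.0668 kg
f_n = ½√(k/m) = 0.5·√(60680/1.0668) = 0.5·√(56878) = 119.25 Hz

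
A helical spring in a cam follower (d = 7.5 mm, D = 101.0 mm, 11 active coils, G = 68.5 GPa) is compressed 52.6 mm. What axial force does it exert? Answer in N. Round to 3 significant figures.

k = Gd⁴/(8D³N_a) = (68.5×10³)(7.5⁴)/(8·101.0³·11) = 2.3905 N/mm
F = k·δ = 2.3905 × 52.6 = 125.74 N

126 N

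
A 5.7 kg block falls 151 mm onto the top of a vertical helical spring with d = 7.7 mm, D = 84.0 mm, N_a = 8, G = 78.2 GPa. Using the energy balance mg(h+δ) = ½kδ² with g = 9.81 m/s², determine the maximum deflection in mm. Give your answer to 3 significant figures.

k = Gd⁴/(8D³N_a) = (78.2×10³)(7.7⁴)/(8·84.0³·8) = 7.2469 N/mm
W = mg = 5.7 × 9.81 = 55.917 N
½kδ² − Wδ − Wh = 0 → δ = (W + √(W² + 2kWh))/k
δ = (55.917 + √(3126.7 + 122378))/7.2469 = (55.917 + 354.27)/7.2469 = 56.601 mm

56.6 mm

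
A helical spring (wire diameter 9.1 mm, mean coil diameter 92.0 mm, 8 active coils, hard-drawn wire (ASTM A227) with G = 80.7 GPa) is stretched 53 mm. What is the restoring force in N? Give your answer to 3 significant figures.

589 N

k = Gd⁴/(8D³N_a) = (80.7×10³)(9.1⁴)/(8·92.0³·8) = 11.104 N/mm
F = k·δ = 11.104 × 53 = 588.53 N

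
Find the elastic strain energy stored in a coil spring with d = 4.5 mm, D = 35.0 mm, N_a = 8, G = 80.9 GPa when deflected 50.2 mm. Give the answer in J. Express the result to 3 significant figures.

15.2 J

k = Gd⁴/(8D³N_a) = (80.9×10³)(4.5⁴)/(8·35.0³·8) = 12.09 N/mm
U = ½kδ² = 0.5 × 12.09 × 50.2² = 15233 N·mm = 15.233 J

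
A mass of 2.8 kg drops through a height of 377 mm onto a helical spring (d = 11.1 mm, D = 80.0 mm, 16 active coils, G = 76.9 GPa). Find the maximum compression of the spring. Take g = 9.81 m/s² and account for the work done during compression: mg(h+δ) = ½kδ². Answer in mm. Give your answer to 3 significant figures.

35.7 mm

k = Gd⁴/(8D³N_a) = (76.9×10³)(11.1⁴)/(8·80.0³·16) = 17.813 N/mm
W = mg = 2.8 × 9.81 = 27.468 N
½kδ² − Wδ − Wh = 0 → δ = (W + √(W² + 2kWh))/k
δ = (27.468 + √(754.49 + 368924))/17.813 = (27.468 + 608.01)/17.813 = 35.675 mm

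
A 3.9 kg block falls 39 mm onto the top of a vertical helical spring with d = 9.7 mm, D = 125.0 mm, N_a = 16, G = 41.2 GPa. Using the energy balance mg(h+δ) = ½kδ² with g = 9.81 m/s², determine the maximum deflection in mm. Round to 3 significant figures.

78.5 mm

k = Gd⁴/(8D³N_a) = (41.2×10³)(9.7⁴)/(8·125.0³·16) = 1.459 N/mm
W = mg = 3.9 × 9.81 = 38.259 N
½kδ² − Wδ − Wh = 0 → δ = (W + √(W² + 2kWh))/k
δ = (38.259 + √(1463.8 + 4353.84))/1.459 = (38.259 + 76.273)/1.459 = 78.502 mm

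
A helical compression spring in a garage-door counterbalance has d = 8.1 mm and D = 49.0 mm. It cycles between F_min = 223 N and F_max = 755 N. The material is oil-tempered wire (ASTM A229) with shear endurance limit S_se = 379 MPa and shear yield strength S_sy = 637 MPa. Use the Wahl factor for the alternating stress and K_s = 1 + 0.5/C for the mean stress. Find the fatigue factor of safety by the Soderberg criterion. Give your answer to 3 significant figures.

2.49

C = D/d = 49.0/8.1 = 6.0494; K_W = (4C−1)/(4C−4)+0.615/C = 1.2502; K_s = 1+0.5/C = 1.0827
F_a = (F_max−F_min)/2 = 266 N; F_m = (F_max+F_min)/2 = 489 N
τ_a = K_W·8F_aD/(πd³) = 1.2502 × 62.454 = 78.08 MPa
τ_m = K_s·8F_mD/(πd³) = 1.0827 × 114.81 = 124.3 MPa
Soderberg: 1/n_f = τ_a/S_se + τ_m/S_sy = 78.08/379 + 124.3/637 = 0.20602 + 0.19514 = 0.40115
n_f = 1/0.40115 = 2.493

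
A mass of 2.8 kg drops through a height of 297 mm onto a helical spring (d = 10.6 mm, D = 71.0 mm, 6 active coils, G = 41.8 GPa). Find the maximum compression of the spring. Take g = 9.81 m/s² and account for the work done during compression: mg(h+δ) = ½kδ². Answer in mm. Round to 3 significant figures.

24.0 mm

k = Gd⁴/(8D³N_a) = (41.8×10³)(10.6⁴)/(8·71.0³·6) = 30.717 N/mm
W = mg = 2.8 × 9.81 = 27.468 N
½kδ² − Wδ − Wh = 0 → δ = (W + √(W² + 2kWh))/k
δ = (27.468 + √(754.49 + 501184))/30.717 = (27.468 + 708.48)/30.717 = 23.959 mm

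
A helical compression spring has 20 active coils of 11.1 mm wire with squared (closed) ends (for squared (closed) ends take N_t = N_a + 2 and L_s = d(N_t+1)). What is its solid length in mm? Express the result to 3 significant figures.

255 mm

squared (closed) ends: N_t = N_a + 2 = 20 + 2 = 22
L_s = d·(N_t+1) = 11.1 × 23 = 255.3 mm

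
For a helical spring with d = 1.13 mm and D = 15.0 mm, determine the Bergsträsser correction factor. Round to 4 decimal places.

1.0998

C = D/d = 15.0/1.13 = 13.2743
K_B = (4C+2)/(4C−3) = 55.097/50.097 = 1.0998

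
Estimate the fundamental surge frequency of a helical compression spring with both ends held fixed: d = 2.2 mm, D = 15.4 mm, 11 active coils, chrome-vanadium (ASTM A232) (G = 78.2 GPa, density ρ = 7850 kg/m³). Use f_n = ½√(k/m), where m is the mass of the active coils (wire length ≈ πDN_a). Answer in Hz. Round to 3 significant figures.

k = Gd⁴/(8D³N_a) = (78.2×10³)(2.2⁴)/(8·15.4³·11) = 5.6997 N/mm = 5699.7 N/m
Wire length L = πDN_a = π·15.4·11 = 532.19 mm
m = ρ·(πd²/4)·L = 7850 × 3.8013×10⁻⁶ m² × 0.53219 m = 0.015881 kg
f_n = ½√(k/m) = 0.5·√(5699.7/0.015881) = 0.5·√(3.5891e+05) = 299.55 Hz

300 Hz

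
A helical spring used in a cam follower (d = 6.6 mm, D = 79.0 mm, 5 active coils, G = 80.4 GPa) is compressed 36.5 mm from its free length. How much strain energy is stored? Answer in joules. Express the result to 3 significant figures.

k = Gd⁴/(8D³N_a) = (80.4×10³)(6.6⁴)/(8·79.0³·5) = 7.7355 N/mm
U = ½kδ² = 0.5 × 7.7355 × 36.5² = 5152.8 N·mm = 5.1528 J

5.15 J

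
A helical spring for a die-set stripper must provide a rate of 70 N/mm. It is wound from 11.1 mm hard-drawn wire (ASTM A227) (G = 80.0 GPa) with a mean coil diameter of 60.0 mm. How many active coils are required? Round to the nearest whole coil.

N_a = Gd⁴/(8D³k) = (80.0×10³ × 11.1⁴)/(8 × 60.0³ × 70)
    = 1.21446e+09 / 1.2096e+08 = 10.04 → 10 coils

10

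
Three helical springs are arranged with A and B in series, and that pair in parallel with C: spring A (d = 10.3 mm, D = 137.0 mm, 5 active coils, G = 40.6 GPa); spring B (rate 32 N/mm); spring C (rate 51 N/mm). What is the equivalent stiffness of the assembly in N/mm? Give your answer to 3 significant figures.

k_A = Gd⁴/(8D³N_a) = (40.6×10³)(10.3⁴)/(8·137.0³·5) = 4.4428 N/mm
Springs A,B series: k_AB = 1/(1/4.4428+1/32) = 3.9011 N/mm; parallel with C: k_eq = 3.9011+51 = 54.901 N/mm

54.9 N/mm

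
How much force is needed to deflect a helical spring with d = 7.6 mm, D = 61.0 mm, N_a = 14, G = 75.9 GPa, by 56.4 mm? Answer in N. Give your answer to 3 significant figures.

562 N

k = Gd⁴/(8D³N_a) = (75.9×10³)(7.6⁴)/(8·61.0³·14) = 9.9607 N/mm
F = k·δ = 9.9607 × 56.4 = 561.78 N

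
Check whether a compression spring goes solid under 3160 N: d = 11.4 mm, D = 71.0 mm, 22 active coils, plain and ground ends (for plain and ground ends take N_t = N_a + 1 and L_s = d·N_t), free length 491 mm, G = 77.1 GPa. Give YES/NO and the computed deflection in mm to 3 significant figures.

NO, δ = 153 mm

k = Gd⁴/(8D³N_a) = (77.1×10³)(11.4⁴)/(8·71.0³·22) = 20.672 N/mm
N_t = 23; L_s = 11.4·23 = 262.2 mm; δ_solid = L₀ − L_s = 491 − 262.2 = 228.8 mm
δ = F/k = 3160/20.672 = 152.86 mm
δ < δ_solid → spring does not go solid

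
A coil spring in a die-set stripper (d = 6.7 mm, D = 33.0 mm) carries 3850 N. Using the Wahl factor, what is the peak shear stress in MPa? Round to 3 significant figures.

Spring index C = D/d = 33.0/6.7 = 4.9254
K_W = (4C−1)/(4C−4) + 0.615/C = 18.701/15.701 + 0.1249 = 1.3159
τ₀ = 8FD/(πd³) = 8·3850·33.0/(π·6.7³) = 1.0164e+06/944.87 = 1075.7 MPa
τ_max = K·τ₀ = 1.3159 × 1075.7 = 1415.5 MPa

1420 MPa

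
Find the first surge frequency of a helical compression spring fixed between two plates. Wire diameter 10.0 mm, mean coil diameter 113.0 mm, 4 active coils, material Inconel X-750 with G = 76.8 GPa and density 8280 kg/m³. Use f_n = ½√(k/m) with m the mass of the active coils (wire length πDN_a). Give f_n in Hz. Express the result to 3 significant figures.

k = Gd⁴/(8D³N_a) = (76.8×10³)(10.0⁴)/(8·113.0³·4) = 16.633 N/mm = 16633 N/m
Wire length L = πDN_a = π·113.0·4 = 1420 mm
m = ρ·(πd²/4)·L = 8280 × 78.54×10⁻⁶ m² × 1.42 m = 0.92344 kg
f_n = ½√(k/m) = 0.5·√(16633/0.92344) = 0.5·√(18012) = 67.105 Hz

67.1 Hz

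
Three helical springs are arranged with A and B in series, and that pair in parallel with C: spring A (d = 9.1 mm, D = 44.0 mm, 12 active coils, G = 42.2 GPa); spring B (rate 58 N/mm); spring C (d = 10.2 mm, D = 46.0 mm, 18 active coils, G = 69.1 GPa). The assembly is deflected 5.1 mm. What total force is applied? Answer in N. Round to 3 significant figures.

k_A = Gd⁴/(8D³N_a) = (42.2×10³)(9.1⁴)/(8·44.0³·12) = 35.387 N/mm
k_C = Gd⁴/(8D³N_a) = (69.1×10³)(10.2⁴)/(8·46.0³·18) = 53.363 N/mm
Springs A,B series: k_AB = 1/(1/35.387+1/58) = 21.978 N/mm; parallel with C: k_eq = 21.978+53.363 = 75.341 N/mm
F = k_eq·δ = 75.341·5.1 = 384.24 N

384 N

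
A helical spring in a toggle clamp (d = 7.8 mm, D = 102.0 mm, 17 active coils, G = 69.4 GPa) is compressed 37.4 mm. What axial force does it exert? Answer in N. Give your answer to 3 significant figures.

66.6 N

k = Gd⁴/(8D³N_a) = (69.4×10³)(7.8⁴)/(8·102.0³·17) = 1.7799 N/mm
F = k·δ = 1.7799 × 37.4 = 66.569 N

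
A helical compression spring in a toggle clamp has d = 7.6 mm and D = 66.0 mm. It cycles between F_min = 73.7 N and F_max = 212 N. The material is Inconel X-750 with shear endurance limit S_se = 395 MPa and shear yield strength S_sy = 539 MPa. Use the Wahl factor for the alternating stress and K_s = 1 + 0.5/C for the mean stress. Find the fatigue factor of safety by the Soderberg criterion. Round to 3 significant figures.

C = D/d = 66.0/7.6 = 8.6842; K_W = (4C−1)/(4C−4)+0.615/C = 1.1684; K_s = 1+0.5/C = 1.0576
F_a = (F_max−F_min)/2 = 69.15 N; F_m = (F_max+F_min)/2 = 142.85 N
τ_a = K_W·8F_aD/(πd³) = 1.1684 × 26.475 = 30.934 MPa
τ_m = K_s·8F_mD/(πd³) = 1.0576 × 54.692 = 57.841 MPa
Soderberg: 1/n_f = τ_a/S_se + τ_m/S_sy = 30.934/395 + 57.841/539 = 0.07831 + 0.10731 = 0.18563
n_f = 1/0.18563 = 5.387

5.39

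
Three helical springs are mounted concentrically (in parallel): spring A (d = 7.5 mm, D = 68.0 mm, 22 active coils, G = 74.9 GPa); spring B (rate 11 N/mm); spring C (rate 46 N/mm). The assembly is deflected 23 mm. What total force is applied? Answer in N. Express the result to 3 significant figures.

1410 N

k_A = Gd⁴/(8D³N_a) = (74.9×10³)(7.5⁴)/(8·68.0³·22) = 4.2824 N/mm
Parallel: k_eq = 4.2824 + 11 + 46 = 61.282 N/mm
F = k_eq·δ = 61.282·23 = 1409.5 N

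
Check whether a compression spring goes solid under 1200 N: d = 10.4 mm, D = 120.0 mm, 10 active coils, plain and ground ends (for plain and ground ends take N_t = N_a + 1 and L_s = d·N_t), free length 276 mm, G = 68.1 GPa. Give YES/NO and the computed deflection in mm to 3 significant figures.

YES, δ = 208 mm

k = Gd⁴/(8D³N_a) = (68.1×10³)(10.4⁴)/(8·120.0³·10) = 5.763 N/mm
N_t = 11; L_s = 10.4·11 = 114.4 mm; δ_solid = L₀ − L_s = 276 − 114.4 = 161.6 mm
δ = F/k = 1200/5.763 = 208.23 mm
δ ≥ δ_solid → spring goes solid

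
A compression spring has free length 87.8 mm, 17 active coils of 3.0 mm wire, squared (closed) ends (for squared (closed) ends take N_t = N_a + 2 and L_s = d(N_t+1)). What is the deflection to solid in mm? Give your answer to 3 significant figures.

N_t = 19; L_s = 3.0·20 = 60 mm
δ_solid = L₀ − L_s = 87.8 − 60 = 27.8 mm

27.8 mm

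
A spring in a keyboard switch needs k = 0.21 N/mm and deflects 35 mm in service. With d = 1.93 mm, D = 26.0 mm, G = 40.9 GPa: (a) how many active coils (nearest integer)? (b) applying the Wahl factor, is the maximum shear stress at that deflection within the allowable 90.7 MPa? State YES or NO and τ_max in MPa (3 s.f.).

N_a = Gd⁴/(8D³k) = (40.9×10³)(1.93⁴)/(8·26.0³·0.21) = 19.22 → N_a = 19
Actual rate k = Gd⁴/(8D³·19) = 0.21242 N/mm
Working load F = kδ = 0.21242·35 = 7.4346 N
C = 26.0/1.93 = 13.4715; K_W = (4C−1)/(4C−4)+0.615/C = 1.1058
τ_max = K_W·8FD/(πd³) = 1.1058·68.47 = 75.713 MPa
τ_max ≤ 90.7 MPa → acceptable

(a) 19 coils; (b) YES, τ_max = 75.7 MPa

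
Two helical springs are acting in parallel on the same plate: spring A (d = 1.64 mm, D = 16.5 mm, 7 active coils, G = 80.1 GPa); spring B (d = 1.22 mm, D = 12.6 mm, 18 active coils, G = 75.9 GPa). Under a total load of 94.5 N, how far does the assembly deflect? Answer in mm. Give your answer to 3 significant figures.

32.7 mm

k_A = Gd⁴/(8D³N_a) = (80.1×10³)(1.64⁴)/(8·16.5³·7) = 2.3034 N/mm
k_B = Gd⁴/(8D³N_a) = (75.9×10³)(1.22⁴)/(8·12.6³·18) = 0.58372 N/mm
Parallel: k_eq = 2.3034 + 0.58372 = 2.8871 N/mm
δ = F/k_eq = 94.5/2.8871 = 32.732 mm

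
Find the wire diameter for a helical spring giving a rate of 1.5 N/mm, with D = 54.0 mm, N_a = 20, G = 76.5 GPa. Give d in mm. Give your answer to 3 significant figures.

4.71 mm

d = (8D³N_a·k / G)^(1/4) = (8·54.0³·20·1.5 / (76.5×10³))^0.25
  = (494)^0.25 = 4.7145 mm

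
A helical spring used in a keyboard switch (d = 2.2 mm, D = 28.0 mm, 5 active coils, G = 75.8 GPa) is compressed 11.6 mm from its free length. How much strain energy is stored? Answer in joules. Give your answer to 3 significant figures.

0.136 J

k = Gd⁴/(8D³N_a) = (75.8×10³)(2.2⁴)/(8·28.0³·5) = 2.0222 N/mm
U = ½kδ² = 0.5 × 2.0222 × 11.6² = 136.05 N·mm = 0.13605 J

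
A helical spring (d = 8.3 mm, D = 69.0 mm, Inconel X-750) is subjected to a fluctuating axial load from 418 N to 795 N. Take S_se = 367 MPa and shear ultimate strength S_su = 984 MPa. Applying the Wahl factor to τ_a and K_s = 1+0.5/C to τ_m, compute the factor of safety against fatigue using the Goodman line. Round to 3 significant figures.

2.59

C = D/d = 69.0/8.3 = 8.3133; K_W = (4C−1)/(4C−4)+0.615/C = 1.1765; K_s = 1+0.5/C = 1.0601
F_a = (F_max−F_min)/2 = 188.5 N; F_m = (F_max+F_min)/2 = 606.5 N
τ_a = K_W·8F_aD/(πd³) = 1.1765 × 57.925 = 68.151 MPa
τ_m = K_s·8F_mD/(πd³) = 1.0601 × 186.37 = 197.58 MPa
Goodman: 1/n_f = τ_a/S_se + τ_m/S_su = 68.151/367 + 197.58/984 = 0.18570 + 0.20080 = 0.38649
n_f = 1/0.38649 = 2.587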